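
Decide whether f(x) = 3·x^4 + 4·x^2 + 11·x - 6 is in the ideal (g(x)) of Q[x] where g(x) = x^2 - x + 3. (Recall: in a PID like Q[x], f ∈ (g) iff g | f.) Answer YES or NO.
YES

In Q[x] the ideal (g) consists of all multiples of g, so f ∈ (g) iff g | f, i.e. iff the remainder of f on division by g is 0. Divide f by g (g is monic, so eliminate the leading term of the running remainder at each step):
  leading term 3·x^4: subtract (3·x^2)·g(x) = 3·x^4 - 3·x^3 + 9·x^2, leaving 3·x^3 - 5·x^2 + 11·x - 6
  leading term 3·x^3: subtract (3·x)·g(x) = 3·x^3 - 3·x^2 + 9·x, leaving -2·x^2 + 2·x - 6
  leading term -2·x^2: subtract (-2)·g(x) = -2·x^2 + 2·x - 6, leaving 0
The remainder is 0, so f(x) = g(x) · h(x) with h(x) = 3·x^2 + 3·x - 2. Hence g | f, i.e. f ∈ (g).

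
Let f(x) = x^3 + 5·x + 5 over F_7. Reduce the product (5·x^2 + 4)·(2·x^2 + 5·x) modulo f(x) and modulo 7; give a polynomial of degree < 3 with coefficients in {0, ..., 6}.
Multiply as integer polynomials: a · b = 10·x^4 + 25·x^3 + 8·x^2 + 20·x. Reducing coefficients mod 7: a · b ≡ 3·x^4 + 4·x^3 + x^2 + 6·x. Now divide by f(x) = x^3 + 5·x + 5 in F_7[x], eliminating the leading term at each step:
  leading term 3·x^4: subtract (3·x)·f(x) = 3·x^4 + x^2 + x, leaving 4·x^3 + 5·x (coefficients mod 7)
  leading term 4·x^3: subtract (4)·f(x) = 4·x^3 + 6·x + 6, leaving 6·x + 1 (coefficients mod 7)
The degree is now < 3, so this is the remainder. Hence a · b ≡ 6·x + 1 in F_7[x]/(f).

Final answer: a · b ≡ 6·x + 1 (mod f(x))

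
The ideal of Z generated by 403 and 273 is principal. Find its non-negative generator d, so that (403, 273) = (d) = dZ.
(403, 273) = (13); d = 13

In the PID Z, (a, b) is generated by gcd(a, b). Compute gcd(403, 273) with the extended Euclidean algorithm, tracking rows (r, s, t) with s·403 + t·273 = r:
  row A: (403, 1, 0)   [1·403 + 0·273 = 403]
  row B: (273, 0, 1)   [0·403 + 1·273 = 273]
  403 = 1·273 + 130   → row C = row A − 1·row B = (130, 1, −1)   [check: 1·403 − 1·273 = 130]
  273 = 2·130 + 13   → row D = row B − 2·row C = (13, −2, 3)   [check: −2·403 + 3·273 = 13]
  130 = 10·13 + 0   → remainder 0, stop. gcd = 13 (last nonzero row D).
So gcd(403, 273) = 13, with Bézout identity −2·403 + 3·273 = 13. Containment (⊇): the Bézout identity exhibits 13 as an element of (403, 273), giving (13) ⊆ (403, 273). Containment (⊆): since 13 | 403 and 13 | 273 (403 = 13·31, 273 = 13·21), every Z-linear combination of 403 and 273 is divisible by 13, so (403, 273) ⊆ (13). Therefore (403, 273) = (13), d = 13.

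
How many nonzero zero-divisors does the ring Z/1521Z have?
Z/1521Z has 584 nonzero zero-divisors

In Z/1521Z each nonzero element is either a unit (gcd with 1521 is 1) or a zero-divisor (gcd > 1). The number of units is φ(1521): factorise 1521 = 3^2 · 13^2, so φ(1521) = (3^2 − 3^1) · (13^2 − 13^1) = 6 · 156 = 936. The nonzero elements number 1521 − 1 = 1520. Hence the nonzero zero-divisors number 1520 − 936 = 584.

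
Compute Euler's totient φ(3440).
φ is multiplicative, with φ(p^e) = p^e − p^(e−1). Factorise 3440 = 2^4 · 5 · 43. Then
  φ(3440) = (2^4 − 2^3) · (5 − 1) · (43 − 1) = 8 · 4 · 42 = 1344.

Final answer: φ(3440) = 1344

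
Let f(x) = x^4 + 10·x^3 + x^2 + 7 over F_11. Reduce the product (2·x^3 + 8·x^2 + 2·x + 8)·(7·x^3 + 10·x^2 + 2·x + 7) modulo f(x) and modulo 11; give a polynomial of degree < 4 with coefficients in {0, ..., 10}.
a · b ≡ 3·x^3 + 5·x + 4 (mod f(x))

Multiply as integer polynomials: a · b = 14·x^6 + 76·x^5 + 98·x^4 + 106·x^3 + 140·x^2 + 30·x + 56. Reducing coefficients mod 11: a · b ≡ 3·x^6 + 10·x^5 + 10·x^4 + 7·x^3 + 8·x^2 + 8·x + 1. Now divide by f(x) = x^4 + 10·x^3 + x^2 + 7 in F_11[x], eliminating the leading term at each step:
  leading term 3·x^6: subtract (3·x^2)·f(x) = 3·x^6 + 8·x^5 + 3·x^4 + 10·x^2, leaving 2·x^5 + 7·x^4 + 7·x^3 + 9·x^2 + 8·x + 1 (coefficients mod 11)
  leading term 2·x^5: subtract (2·x)·f(x) = 2·x^5 + 9·x^4 + 2·x^3 + 3·x, leaving 9·x^4 + 5·x^3 + 9·x^2 + 5·x + 1 (coefficients mod 11)
  leading term 9·x^4: subtract (9)·f(x) = 9·x^4 + 2·x^3 + 9·x^2 + 8, leaving 3·x^3 + 5·x + 4 (coefficients mod 11)
The degree is now < 4, so this is the remainder. Hence a · b ≡ 3·x^3 + 5·x + 4 in F_11[x]/(f).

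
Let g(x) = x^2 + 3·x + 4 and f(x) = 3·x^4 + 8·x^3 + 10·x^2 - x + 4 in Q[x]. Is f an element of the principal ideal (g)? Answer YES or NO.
In Q[x] the ideal (g) consists of all multiples of g, so f ∈ (g) iff g | f, i.e. iff the remainder of f on division by g is 0. Divide f by g (g is monic, so eliminate the leading term of the running remainder at each step):
  leading term 3·x^4: subtract (3·x^2)·g(x) = 3·x^4 + 9·x^3 + 12·x^2, leaving -x^3 - 2·x^2 - x + 4
  leading term -x^3: subtract (-x)·g(x) = -x^3 - 3·x^2 - 4·x, leaving x^2 + 3·x + 4
  leading term x^2: subtract (1)·g(x) = x^2 + 3·x + 4, leaving 0
The remainder is 0, so f(x) = g(x) · h(x) with h(x) = 3·x^2 - x + 1. Hence g | f, i.e. f ∈ (g).

Final answer: YES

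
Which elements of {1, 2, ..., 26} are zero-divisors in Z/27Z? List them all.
An element a ∈ Z/27Z (with a ≠ 0) is a zero-divisor iff gcd(a, 27) > 1 (because a is a unit precisely when gcd(a, n) = 1, and in Z/nZ every nonzero, non-unit element is a zero-divisor). Scan a = 1, ..., 26 and keep those with gcd(a, 27) > 1:
  gcd(3, 27) = 3, gcd(6, 27) = 3, gcd(9, 27) = 9, gcd(12, 27) = 3, gcd(15, 27) = 3, gcd(18, 27) = 9, gcd(21, 27) = 3, gcd(24, 27) = 3.
All other a ∈ {1, ..., 26} have gcd(a, 27) = 1 and are units. So the nonzero zero-divisors are exactly the 8 values of a appearing in this scan.

Final answer: nonzero zero-divisors of Z/27Z = {3, 6, 9, 12, 15, 18, 21, 24}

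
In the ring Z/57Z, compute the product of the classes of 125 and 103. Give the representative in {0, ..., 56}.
Reduce the factors first: 125 ≡ 11, 103 ≡ 46 (mod 57), so 125 · 103 ≡ 11 · 46 (mod 57). 11 · 46 = 506. Dividing by 57: 506 = 8·57 + 50. So (125 · 103) mod 57 = 50.

Final answer: 50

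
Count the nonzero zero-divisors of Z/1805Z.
In Z/1805Z each nonzero element is either a unit (gcd with 1805 is 1) or a zero-divisor (gcd > 1). The number of units is φ(1805): factorise 1805 = 5 · 19^2, so φ(1805) = (5 − 1) · (19^2 − 19^1) = 4 · 342 = 1368. The nonzero elements number 1805 − 1 = 1804. Hence the nonzero zero-divisors number 1804 − 1368 = 436.

Final answer: Z/1805Z has 436 nonzero zero-divisors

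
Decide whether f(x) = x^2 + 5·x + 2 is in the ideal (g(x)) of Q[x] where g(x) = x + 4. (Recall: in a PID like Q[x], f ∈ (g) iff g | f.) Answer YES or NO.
NO

In Q[x] the ideal (g) consists of all multiples of g, so f ∈ (g) iff g | f, i.e. iff the remainder of f on division by g is 0. Divide f by g (g is monic, so eliminate the leading term of the running remainder at each step):
  leading term x^2: subtract (x)·g(x) = x^2 + 4·x, leaving x + 2
  leading term x: subtract (1)·g(x) = x + 4, leaving -2
The remainder r(x) = -2 ≠ 0 (and deg r < deg g), so g ∤ f, i.e. f ∉ (g).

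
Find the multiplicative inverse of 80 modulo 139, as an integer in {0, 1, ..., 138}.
Apply the extended Euclidean algorithm to (139, 80), tracking rows (r, s, t) with s·139 + t·80 = r. Each division r_prev = q·r_cur + r_new produces the new row as (previous row) − q·(current row):
  row A: (139, 1, 0)   [1·139 + 0·80 = 139]
  row B: (80, 0, 1)   [0·139 + 1·80 = 80]
  139 = 1·80 + 59   → row C = row A − 1·row B = (59, 1, −1)   [check: 1·139 − 1·80 = 59]
  80 = 1·59 + 21   → row D = row B − 1·row C = (21, −1, 2)   [check: −1·139 + 2·80 = 21]
  59 = 2·21 + 17   → row E = row C − 2·row D = (17, 3, −5)   [check: 3·139 − 5·80 = 17]
  21 = 1·17 + 4   → row F = row D − 1·row E = (4, −4, 7)   [check: −4·139 + 7·80 = 4]
  17 = 4·4 + 1   → row G = row E − 4·row F = (1, 19, −33)   [check: 19·139 − 33·80 = 1]
  4 = 4·1 + 0   → remainder 0, stop. gcd = 1 (last nonzero row G).
The gcd is 1, so 80 is invertible mod 139. The last nonzero row gives 19·139 − 33·80 = 1, so t = −33. So 80^(−1) ≡ −33 ≡ 106 (mod 139). Verify: 80 · 106 = 8480 ≡ 1 (mod 139). ✓

Final answer: 80^(−1) ≡ 106 (mod 139)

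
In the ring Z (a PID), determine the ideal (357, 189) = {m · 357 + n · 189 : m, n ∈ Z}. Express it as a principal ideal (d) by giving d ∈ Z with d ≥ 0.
(357, 189) = (21); d = 21

In the PID Z, (a, b) is generated by gcd(a, b). Compute gcd(357, 189) with the extended Euclidean algorithm, tracking rows (r, s, t) with s·357 + t·189 = r:
  row A: (357, 1, 0)   [1·357 + 0·189 = 357]
  row B: (189, 0, 1)   [0·357 + 1·189 = 189]
  357 = 1·189 + 168   → row C = row A − 1·row B = (168, 1, −1)   [check: 1·357 − 1·189 = 168]
  189 = 1·168 + 21   → row D = row B − 1·row C = (21, −1, 2)   [check: −1·357 + 2·189 = 21]
  168 = 8·21 + 0   → remainder 0, stop. gcd = 21 (last nonzero row D).
So gcd(357, 189) = 21, with Bézout identity −1·357 + 2·189 = 21. Containment (⊇): the Bézout identity exhibits 21 as an element of (357, 189), giving (21) ⊆ (357, 189). Containment (⊆): since 21 | 357 and 21 | 189 (357 = 21·17, 189 = 21·9), every Z-linear combination of 357 and 189 is divisible by 21, so (357, 189) ⊆ (21). Therefore (357, 189) = (21), d = 21.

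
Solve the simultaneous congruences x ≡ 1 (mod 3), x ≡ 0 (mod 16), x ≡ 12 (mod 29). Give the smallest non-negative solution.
x ≡ 592 (mod 1392); the representative in [0, 1392) is 592

The moduli 3, 16, 29 are pairwise coprime, so by the CRT there is a unique solution mod 3·16·29 = 1392.
Solve by successive substitution. Start with x ≡ 1 (mod 3).
  Combine with x ≡ 0 (mod 16): write x = 1 + 3·t and require 1 + 3·t ≡ 0 (mod 16), i.e. 3·t ≡ 0 − 1 ≡ 15 (mod 16). Since 3^(−1) ≡ 11 (mod 16), t ≡ 11·15 ≡ 5 (mod 16). So x ≡ 1 + 3·5 = 16 (mod 48).
  Combine with x ≡ 12 (mod 29): write x = 16 + 48·t and require 16 + 48·t ≡ 12 (mod 29), i.e. 48·t ≡ 12 − 16 ≡ 25 (mod 29). Since 48^(−1) ≡ 26 (mod 29) (48 ≡ 19 (mod 29)), t ≡ 26·25 ≡ 12 (mod 29). So x ≡ 16 + 48·12 = 592 (mod 1392).
Unique solution in [0, 1392): x = 592.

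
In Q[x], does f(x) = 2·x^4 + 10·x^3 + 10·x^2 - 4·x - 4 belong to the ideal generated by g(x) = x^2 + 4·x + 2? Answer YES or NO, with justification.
YES

In Q[x] the ideal (g) consists of all multiples of g, so f ∈ (g) iff g | f, i.e. iff the remainder of f on division by g is 0. Divide f by g (g is monic, so eliminate the leading term of the running remainder at each step):
  leading term 2·x^4: subtract (2·x^2)·g(x) = 2·x^4 + 8·x^3 + 4·x^2, leaving 2·x^3 + 6·x^2 - 4·x - 4
  leading term 2·x^3: subtract (2·x)·g(x) = 2·x^3 + 8·x^2 + 4·x, leaving -2·x^2 - 8·x - 4
  leading term -2·x^2: subtract (-2)·g(x) = -2·x^2 - 8·x - 4, leaving 0
The remainder is 0, so f(x) = g(x) · h(x) with h(x) = 2·x^2 + 2·x - 2. Hence g | f, i.e. f ∈ (g).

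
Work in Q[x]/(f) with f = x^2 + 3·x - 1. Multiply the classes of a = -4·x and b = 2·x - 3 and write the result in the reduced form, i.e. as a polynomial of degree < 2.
First multiply in Q[x] without reducing: a · b = -8·x^2 + 12·x. Now divide by f(x) = x^2 + 3·x - 1, eliminating the leading term at each step:
  leading term -8·x^2: subtract (-8)·f(x) = -8·x^2 - 24·x + 8, leaving 36·x - 8
The degree is now < 2, so this is the remainder. Hence a · b ≡ 36·x - 8 in Q[x]/(f).

Final answer: a · b ≡ 36·x - 8 (mod f(x))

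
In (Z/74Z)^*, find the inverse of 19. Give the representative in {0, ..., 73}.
19^(−1) ≡ 39 (mod 74)

Apply the extended Euclidean algorithm to (74, 19), tracking rows (r, s, t) with s·74 + t·19 = r. Each division r_prev = q·r_cur + r_new produces the new row as (previous row) − q·(current row):
  row A: (74, 1, 0)   [1·74 + 0·19 = 74]
  row B: (19, 0, 1)   [0·74 + 1·19 = 19]
  74 = 3·19 + 17   → row C = row A − 3·row B = (17, 1, −3)   [check: 1·74 − 3·19 = 17]
  19 = 1·17 + 2   → row D = row B − 1·row C = (2, −1, 4)   [check: −1·74 + 4·19 = 2]
  17 = 8·2 + 1   → row E = row C − 8·row D = (1, 9, −35)   [check: 9·74 − 35·19 = 1]
  2 = 2·1 + 0   → remainder 0, stop. gcd = 1 (last nonzero row E).
The gcd is 1, so 19 is invertible mod 74. The last nonzero row gives 9·74 − 35·19 = 1, so t = −35. So 19^(−1) ≡ −35 ≡ 39 (mod 74). Verify: 19 · 39 = 741 ≡ 1 (mod 74). ✓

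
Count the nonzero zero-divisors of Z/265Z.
In Z/265Z each nonzero element is either a unit (gcd with 265 is 1) or a zero-divisor (gcd > 1). The number of units is φ(265): factorise 265 = 5 · 53, so φ(265) = (5 − 1) · (53 − 1) = 4 · 52 = 208. The nonzero elements number 265 − 1 = 264. Hence the nonzero zero-divisors number 264 − 208 = 56.

Final answer: Z/265Z has 56 nonzero zero-divisors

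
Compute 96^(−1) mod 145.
Apply the extended Euclidean algorithm to (145, 96), tracking rows (r, s, t) with s·145 + t·96 = r. Each division r_prev = q·r_cur + r_new produces the new row as (previous row) − q·(current row):
  row A: (145, 1, 0)   [1·145 + 0·96 = 145]
  row B: (96, 0, 1)   [0·145 + 1·96 = 96]
  145 = 1·96 + 49   → row C = row A − 1·row B = (49, 1, −1)   [check: 1·145 − 1·96 = 49]
  96 = 1·49 + 47   → row D = row B − 1·row C = (47, −1, 2)   [check: −1·145 + 2·96 = 47]
  49 = 1·47 + 2   → row E = row C − 1·row D = (2, 2, −3)   [check: 2·145 − 3·96 = 2]
  47 = 23·2 + 1   → row F = row D − 23·row E = (1, −47, 71)   [check: −47·145 + 71·96 = 1]
  2 = 2·1 + 0   → remainder 0, stop. gcd = 1 (last nonzero row F).
The gcd is 1, so 96 is invertible mod 145. The last nonzero row gives −47·145 + 71·96 = 1, so t = 71. So 96^(−1) ≡ 71 (mod 145). Verify: 96 · 71 = 6816 ≡ 1 (mod 145). ✓

Final answer: 96^(−1) ≡ 71 (mod 145)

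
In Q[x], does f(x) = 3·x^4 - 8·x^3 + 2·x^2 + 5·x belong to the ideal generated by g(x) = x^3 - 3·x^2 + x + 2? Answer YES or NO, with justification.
NO

In Q[x] the ideal (g) consists of all multiples of g, so f ∈ (g) iff g | f, i.e. iff the remainder of f on division by g is 0. Divide f by g (g is monic, so eliminate the leading term of the running remainder at each step):
  leading term 3·x^4: subtract (3·x)·g(x) = 3·x^4 - 9·x^3 + 3·x^2 + 6·x, leaving x^3 - x^2 - x
  leading term x^3: subtract (1)·g(x) = x^3 - 3·x^2 + x + 2, leaving 2·x^2 - 2·x - 2
The remainder r(x) = 2·x^2 - 2·x - 2 ≠ 0 (and deg r < deg g), so g ∤ f, i.e. f ∉ (g).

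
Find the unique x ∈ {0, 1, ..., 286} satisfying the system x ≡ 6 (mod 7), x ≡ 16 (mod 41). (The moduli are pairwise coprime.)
The moduli 7, 41 are pairwise coprime, so by the CRT there is a unique solution mod 7·41 = 287.
Solve by successive substitution. Start with x ≡ 6 (mod 7).
  Combine with x ≡ 16 (mod 41): write x = 6 + 7·t and require 6 + 7·t ≡ 16 (mod 41), i.e. 7·t ≡ 16 − 6 ≡ 10 (mod 41). Since 7^(−1) ≡ 6 (mod 41), t ≡ 6·10 ≡ 19 (mod 41). So x ≡ 6 + 7·19 = 139 (mod 287).
Unique solution in [0, 287): x = 139.

Final answer: x ≡ 139 (mod 287); the representative in [0, 287) is 139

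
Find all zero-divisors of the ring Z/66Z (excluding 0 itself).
An element a ∈ Z/66Z (with a ≠ 0) is a zero-divisor iff gcd(a, 66) > 1 (because a is a unit precisely when gcd(a, n) = 1, and in Z/nZ every nonzero, non-unit element is a zero-divisor). Scan a = 1, ..., 65 and keep those with gcd(a, 66) > 1:
  gcd(2, 66) = 2, gcd(3, 66) = 3, gcd(4, 66) = 2, gcd(6, 66) = 6, gcd(8, 66) = 2, gcd(9, 66) = 3, gcd(10, 66) = 2, gcd(11, 66) = 11, gcd(12, 66) = 6, gcd(14, 66) = 2, gcd(15, 66) = 3, gcd(16, 66) = 2, gcd(18, 66) = 6, gcd(20, 66) = 2, gcd(21, 66) = 3, gcd(22, 66) = 22, gcd(24, 66) = 6, gcd(26, 66) = 2, gcd(27, 66) = 3, gcd(28, 66) = 2, gcd(30, 66) = 6, gcd(32, 66) = 2, gcd(33, 66) = 33, gcd(34, 66) = 2, gcd(36, 66) = 6, gcd(38, 66) = 2, gcd(39, 66) = 3, gcd(40, 66) = 2, gcd(42, 66) = 6, gcd(44, 66) = 22, gcd(45, 66) = 3, gcd(46, 66) = 2, gcd(48, 66) = 6, gcd(50, 66) = 2, gcd(51, 66) = 3, gcd(52, 66) = 2, gcd(54, 66) = 6, gcd(55, 66) = 11, gcd(56, 66) = 2, gcd(57, 66) = 3, gcd(58, 66) = 2, gcd(60, 66) = 6, gcd(62, 66) = 2, gcd(63, 66) = 3, gcd(64, 66) = 2.
All other a ∈ {1, ..., 65} have gcd(a, 66) = 1 and are units. So the nonzero zero-divisors are exactly the 45 values of a appearing in this scan.

Final answer: nonzero zero-divisors of Z/66Z = {2, 3, 4, 6, 8, 9, 10, 11, 12, 14, 15, 16, 18, 20, 21, 22, 24, 26, 27, 28, 30, 32, 33, 34, 36, 38, 39, 40, 42, 44, 45, 46, 48, 50, 51, 52, 54, 55, 56, 57, 58, 60, 62, 63, 64}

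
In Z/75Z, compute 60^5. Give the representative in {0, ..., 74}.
Use repeated squaring. Binary(5) = 101. Walk through the bits of the exponent 5 left-to-right: at each bit after the leading one, square the running value, then multiply by 60 if the bit is 1 (always reducing mod 75):
  bit 1 = 1 (leading): start with 60.
  bit 2 = 0: square 60^2 = 3600 ≡ 0 (mod 75).
  bit 3 = 1: square 0^2 = 0; bit is 1, so multiply 0·60 = 0 (mod 75).
Final value: 60^5 ≡ 0 (mod 75).

Final answer: 0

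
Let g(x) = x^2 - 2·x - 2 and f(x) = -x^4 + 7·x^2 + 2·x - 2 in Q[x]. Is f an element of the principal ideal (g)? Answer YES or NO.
In Q[x] the ideal (g) consists of all multiples of g, so f ∈ (g) iff g | f, i.e. iff the remainder of f on division by g is 0. Divide f by g (g is monic, so eliminate the leading term of the running remainder at each step):
  leading term -x^4: subtract (-x^2)·g(x) = -x^4 + 2·x^3 + 2·x^2, leaving -2·x^3 + 5·x^2 + 2·x - 2
  leading term -2·x^3: subtract (-2·x)·g(x) = -2·x^3 + 4·x^2 + 4·x, leaving x^2 - 2·x - 2
  leading term x^2: subtract (1)·g(x) = x^2 - 2·x - 2, leaving 0
The remainder is 0, so f(x) = g(x) · h(x) with h(x) = -x^2 - 2·x + 1. Hence g | f, i.e. f ∈ (g).

Final answer: YES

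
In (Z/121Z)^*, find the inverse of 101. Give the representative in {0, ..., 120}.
101^(−1) ≡ 6 (mod 121)

Apply the extended Euclidean algorithm to (121, 101), tracking rows (r, s, t) with s·121 + t·101 = r. Each division r_prev = q·r_cur + r_new produces the new row as (previous row) − q·(current row):
  row A: (121, 1, 0)   [1·121 + 0·101 = 121]
  row B: (101, 0, 1)   [0·121 + 1·101 = 101]
  121 = 1·101 + 20   → row C = row A − 1·row B = (20, 1, −1)   [check: 1·121 − 1·101 = 20]
  101 = 5·20 + 1   → row D = row B − 5·row C = (1, −5, 6)   [check: −5·121 + 6·101 = 1]
  20 = 20·1 + 0   → remainder 0, stop. gcd = 1 (last nonzero row D).
The gcd is 1, so 101 is invertible mod 121. The last nonzero row gives −5·121 + 6·101 = 1, so t = 6. So 101^(−1) ≡ 6 (mod 121). Verify: 101 · 6 = 606 ≡ 1 (mod 121). ✓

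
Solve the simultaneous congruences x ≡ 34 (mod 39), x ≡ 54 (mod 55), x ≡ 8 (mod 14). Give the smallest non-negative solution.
x ≡ 18754 (mod 30030); the representative in [0, 30030) is 18754

The moduli 39, 55, 14 are pairwise coprime, so by the CRT there is a unique solution mod 39·55·14 = 30030.
Solve by successive substitution. Start with x ≡ 34 (mod 39).
  Combine with x ≡ 54 (mod 55): write x = 34 + 39·t and require 34 + 39·t ≡ 54 (mod 55), i.e. 39·t ≡ 54 − 34 ≡ 20 (mod 55). Since 39^(−1) ≡ 24 (mod 55), t ≡ 24·20 ≡ 40 (mod 55). So x ≡ 34 + 39·40 = 1594 (mod 2145).
  Combine with x ≡ 8 (mod 14): write x = 1594 + 2145·t and require 1594 + 2145·t ≡ 8 (mod 14), i.e. 2145·t ≡ 8 − 1594 ≡ 10 (mod 14). Since 2145^(−1) ≡ 5 (mod 14) (2145 ≡ 3 (mod 14)), t ≡ 5·10 ≡ 8 (mod 14). So x ≡ 1594 + 2145·8 = 18754 (mod 30030).
Unique solution in [0, 30030): x = 18754.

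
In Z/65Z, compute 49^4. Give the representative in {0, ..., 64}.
16

Use repeated squaring. Binary(4) = 100. Walk through the bits of the exponent 4 left-to-right: at each bit after the leading one, square the running value, then multiply by 49 if the bit is 1 (always reducing mod 65):
  bit 1 = 1 (leading): start with 49.
  bit 2 = 0: square 49^2 = 2401 ≡ 61 (mod 65).
  bit 3 = 0: square 61^2 = 3721 ≡ 16 (mod 65).
Final value: 49^4 ≡ 16 (mod 65).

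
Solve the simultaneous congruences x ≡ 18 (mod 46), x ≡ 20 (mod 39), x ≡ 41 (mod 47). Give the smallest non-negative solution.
x ≡ 9770 (mod 84318); the representative in [0, 84318) is 9770

The moduli 46, 39, 47 are pairwise coprime, so by the CRT there is a unique solution mod 46·39·47 = 84318.
Solve by successive substitution. Start with x ≡ 18 (mod 46).
  Combine with x ≡ 20 (mod 39): write x = 18 + 46·t and require 18 + 46·t ≡ 20 (mod 39), i.e. 46·t ≡ 20 − 18 ≡ 2 (mod 39). Since 46^(−1) ≡ 28 (mod 39) (46 ≡ 7 (mod 39)), t ≡ 28·2 ≡ 17 (mod 39). So x ≡ 18 + 46·17 = 800 (mod 1794).
  Combine with x ≡ 41 (mod 47): write x = 800 + 1794·t and require 800 + 1794·t ≡ 41 (mod 47), i.e. 1794·t ≡ 41 − 800 ≡ 40 (mod 47). Since 1794^(−1) ≡ 6 (mod 47) (1794 ≡ 8 (mod 47)), t ≡ 6·40 ≡ 5 (mod 47). So x ≡ 800 + 1794·5 = 9770 (mod 84318).
Unique solution in [0, 84318): x = 9770.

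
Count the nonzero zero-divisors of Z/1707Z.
Z/1707Z has 570 nonzero zero-divisors

In Z/1707Z each nonzero element is either a unit (gcd with 1707 is 1) or a zero-divisor (gcd > 1). The number of units is φ(1707): factorise 1707 = 3 · 569, so φ(1707) = (3 − 1) · (569 − 1) = 2 · 568 = 1136. The nonzero elements number 1707 − 1 = 1706. Hence the nonzero zero-divisors number 1706 − 1136 = 570.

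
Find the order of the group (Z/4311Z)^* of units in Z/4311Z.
|(Z/4311Z)^*| = 2868

(Z/4311Z)^* consists of the classes a with gcd(a, 4311) = 1, so its order is φ(4311). φ is multiplicative, with φ(p^e) = p^e − p^(e−1). Factorise 4311 = 3^2 · 479. Then
  φ(4311) = (3^2 − 3^1) · (479 − 1) = 6 · 478 = 2868.
Thus |(Z/4311Z)^*| = 2868.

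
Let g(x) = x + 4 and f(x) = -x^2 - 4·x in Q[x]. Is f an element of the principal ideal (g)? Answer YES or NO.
In Q[x] the ideal (g) consists of all multiples of g, so f ∈ (g) iff g | f, i.e. iff the remainder of f on division by g is 0. Divide f by g (g is monic, so eliminate the leading term of the running remainder at each step):
  leading term -x^2: subtract (-x)·g(x) = -x^2 - 4·x, leaving 0
The remainder is 0, so f(x) = g(x) · h(x) with h(x) = -x. Hence g | f, i.e. f ∈ (g).

Final answer: YES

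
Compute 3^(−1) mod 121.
3^(−1) ≡ 81 (mod 121)

Apply the extended Euclidean algorithm to (121, 3), tracking rows (r, s, t) with s·121 + t·3 = r. Each division r_prev = q·r_cur + r_new produces the new row as (previous row) − q·(current row):
  row A: (121, 1, 0)   [1·121 + 0·3 = 121]
  row B: (3, 0, 1)   [0·121 + 1·3 = 3]
  121 = 40·3 + 1   → row C = row A − 40·row B = (1, 1, −40)   [check: 1·121 − 40·3 = 1]
  3 = 3·1 + 0   → remainder 0, stop. gcd = 1 (last nonzero row C).
The gcd is 1, so 3 is invertible mod 121. The last nonzero row gives 1·121 − 40·3 = 1, so t = −40. So 3^(−1) ≡ −40 ≡ 81 (mod 121). Verify: 3 · 81 = 243 ≡ 1 (mod 121). ✓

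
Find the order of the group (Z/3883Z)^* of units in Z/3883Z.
|(Z/3883Z)^*| = 3520

(Z/3883Z)^* consists of the classes a with gcd(a, 3883) = 1, so its order is φ(3883). φ is multiplicative, with φ(p^e) = p^e − p^(e−1). Factorise 3883 = 11 · 353. Then
  φ(3883) = (11 − 1) · (353 − 1) = 10 · 352 = 3520.
Thus |(Z/3883Z)^*| = 3520.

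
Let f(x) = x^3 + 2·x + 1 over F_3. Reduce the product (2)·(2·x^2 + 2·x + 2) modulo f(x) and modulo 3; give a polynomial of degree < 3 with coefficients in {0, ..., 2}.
Multiply as integer polynomials: a · b = 4·x^2 + 4·x + 4. Reducing coefficients mod 3: a · b ≡ x^2 + x + 1. This already has degree < 3, so no reduction by f is needed. Hence a · b ≡ x^2 + x + 1 in F_3[x]/(f).

Final answer: a · b ≡ x^2 + x + 1 (mod f(x))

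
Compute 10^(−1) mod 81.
10^(−1) ≡ 73 (mod 81)

Apply the extended Euclidean algorithm to (81, 10), tracking rows (r, s, t) with s·81 + t·10 = r. Each division r_prev = q·r_cur + r_new produces the new row as (previous row) − q·(current row):
  row A: (81, 1, 0)   [1·81 + 0·10 = 81]
  row B: (10, 0, 1)   [0·81 + 1·10 = 10]
  81 = 8·10 + 1   → row C = row A − 8·row B = (1, 1, −8)   [check: 1·81 − 8·10 = 1]
  10 = 10·1 + 0   → remainder 0, stop. gcd = 1 (last nonzero row C).
The gcd is 1, so 10 is invertible mod 81. The last nonzero row gives 1·81 − 8·10 = 1, so t = −8. So 10^(−1) ≡ −8 ≡ 73 (mod 81). Verify: 10 · 73 = 730 ≡ 1 (mod 81). ✓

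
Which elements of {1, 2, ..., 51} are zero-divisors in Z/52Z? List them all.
nonzero zero-divisors of Z/52Z = {2, 4, 6, 8, 10, 12, 13, 14, 16, 18, 20, 22, 24, 26, 28, 30, 32, 34, 36, 38, 39, 40, 42, 44, 46, 48, 50}

An element a ∈ Z/52Z (with a ≠ 0) is a zero-divisor iff gcd(a, 52) > 1 (because a is a unit precisely when gcd(a, n) = 1, and in Z/nZ every nonzero, non-unit element is a zero-divisor). Scan a = 1, ..., 51 and keep those with gcd(a, 52) > 1:
  gcd(2, 52) = 2, gcd(4, 52) = 4, gcd(6, 52) = 2, gcd(8, 52) = 4, gcd(10, 52) = 2, gcd(12, 52) = 4, gcd(13, 52) = 13, gcd(14, 52) = 2, gcd(16, 52) = 4, gcd(18, 52) = 2, gcd(20, 52) = 4, gcd(22, 52) = 2, gcd(24, 52) = 4, gcd(26, 52) = 26, gcd(28, 52) = 4, gcd(30, 52) = 2, gcd(32, 52) = 4, gcd(34, 52) = 2, gcd(36, 52) = 4, gcd(38, 52) = 2, gcd(39, 52) = 13, gcd(40, 52) = 4, gcd(42, 52) = 2, gcd(44, 52) = 4, gcd(46, 52) = 2, gcd(48, 52) = 4, gcd(50, 52) = 2.
All other a ∈ {1, ..., 51} have gcd(a, 52) = 1 and are units. So the nonzero zero-divisors are exactly the 27 values of a appearing in this scan.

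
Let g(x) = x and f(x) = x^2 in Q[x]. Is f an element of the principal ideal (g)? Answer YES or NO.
YES

In Q[x] the ideal (g) consists of all multiples of g, so f ∈ (g) iff g | f, i.e. iff the remainder of f on division by g is 0. Divide f by g (g is monic, so eliminate the leading term of the running remainder at each step):
  leading term x^2: subtract (x)·g(x) = x^2, leaving 0
The remainder is 0, so f(x) = g(x) · h(x) with h(x) = x. Hence g | f, i.e. f ∈ (g).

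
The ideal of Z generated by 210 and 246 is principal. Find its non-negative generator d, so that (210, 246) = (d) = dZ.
(210, 246) = (6); d = 6

In the PID Z, (a, b) is generated by gcd(a, b). Compute gcd(246, 210) with the extended Euclidean algorithm, tracking rows (r, s, t) with s·246 + t·210 = r:
  row A: (246, 1, 0)   [1·246 + 0·210 = 246]
  row B: (210, 0, 1)   [0·246 + 1·210 = 210]
  246 = 1·210 + 36   → row C = row A − 1·row B = (36, 1, −1)   [check: 1·246 − 1·210 = 36]
  210 = 5·36 + 30   → row D = row B − 5·row C = (30, −5, 6)   [check: −5·246 + 6·210 = 30]
  36 = 1·30 + 6   → row E = row C − 1·row D = (6, 6, −7)   [check: 6·246 − 7·210 = 6]
  30 = 5·6 + 0   → remainder 0, stop. gcd = 6 (last nonzero row E).
So gcd(210, 246) = 6, with Bézout identity 6·246 − 7·210 = 6. Containment (⊇): the Bézout identity exhibits 6 as an element of (210, 246), giving (6) ⊆ (210, 246). Containment (⊆): since 6 | 210 and 6 | 246 (210 = 6·35, 246 = 6·41), every Z-linear combination of 210 and 246 is divisible by 6, so (210, 246) ⊆ (6). Therefore (210, 246) = (6), d = 6.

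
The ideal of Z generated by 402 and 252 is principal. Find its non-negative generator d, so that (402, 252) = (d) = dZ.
(402, 252) = (6); d = 6

In the PID Z, (a, b) is generated by gcd(a, b). Compute gcd(402, 252) with the extended Euclidean algorithm, tracking rows (r, s, t) with s·402 + t·252 = r:
  row A: (402, 1, 0)   [1·402 + 0·252 = 402]
  row B: (252, 0, 1)   [0·402 + 1·252 = 252]
  402 = 1·252 + 150   → row C = row A − 1·row B = (150, 1, −1)   [check: 1·402 − 1·252 = 150]
  252 = 1·150 + 102   → row D = row B − 1·row C = (102, −1, 2)   [check: −1·402 + 2·252 = 102]
  150 = 1·102 + 48   → row E = row C − 1·row D = (48, 2, −3)   [check: 2·402 − 3·252 = 48]
  102 = 2·48 + 6   → row F = row D − 2·row E = (6, −5, 8)   [check: −5·402 + 8·252 = 6]
  48 = 8·6 + 0   → remainder 0, stop. gcd = 6 (last nonzero row F).
So gcd(402, 252) = 6, with Bézout identity −5·402 + 8·252 = 6. Containment (⊇): the Bézout identity exhibits 6 as an element of (402, 252), giving (6) ⊆ (402, 252). Containment (⊆): since 6 | 402 and 6 | 252 (402 = 6·67, 252 = 6·42), every Z-linear combination of 402 and 252 is divisible by 6, so (402, 252) ⊆ (6). Therefore (402, 252) = (6), d = 6.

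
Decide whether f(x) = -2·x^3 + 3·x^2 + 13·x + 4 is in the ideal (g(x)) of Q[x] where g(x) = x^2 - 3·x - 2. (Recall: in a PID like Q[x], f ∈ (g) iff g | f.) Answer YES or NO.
NO

In Q[x] the ideal (g) consists of all multiples of g, so f ∈ (g) iff g | f, i.e. iff the remainder of f on division by g is 0. Divide f by g (g is monic, so eliminate the leading term of the running remainder at each step):
  leading term -2·x^3: subtract (-2·x)·g(x) = -2·x^3 + 6·x^2 + 4·x, leaving -3·x^2 + 9·x + 4
  leading term -3·x^2: subtract (-3)·g(x) = -3·x^2 + 9·x + 6, leaving -2
The remainder r(x) = -2 ≠ 0 (and deg r < deg g), so g ∤ f, i.e. f ∉ (g).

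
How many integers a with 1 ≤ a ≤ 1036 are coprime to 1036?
432

The number of a ∈ {1, ..., 1036} with gcd(a, 1036) = 1 is by definition Euler's totient φ(1036). φ is multiplicative, with φ(p^e) = p^e − p^(e−1). Factorise 1036 = 2^2 · 7 · 37. Then
  φ(1036) = (2^2 − 2^1) · (7 − 1) · (37 − 1) = 2 · 6 · 36 = 432.
So there are 432 such integers.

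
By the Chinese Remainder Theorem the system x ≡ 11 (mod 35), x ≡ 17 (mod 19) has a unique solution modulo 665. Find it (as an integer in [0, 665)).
The moduli 35, 19 are pairwise coprime, so by the CRT there is a unique solution mod 35·19 = 665.
Solve by successive substitution. Start with x ≡ 11 (mod 35).
  Combine with x ≡ 17 (mod 19): write x = 11 + 35·t and require 11 + 35·t ≡ 17 (mod 19), i.e. 35·t ≡ 17 − 11 ≡ 6 (mod 19). Since 35^(−1) ≡ 6 (mod 19) (35 ≡ 16 (mod 19)), t ≡ 6·6 ≡ 17 (mod 19). So x ≡ 11 + 35·17 = 606 (mod 665).
Unique solution in [0, 665): x = 606.

Final answer: x ≡ 606 (mod 665); the representative in [0, 665) is 606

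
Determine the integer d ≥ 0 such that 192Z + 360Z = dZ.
(192, 360) = (24); d = 24

In the PID Z, (a, b) is generated by gcd(a, b). Compute gcd(360, 192) with the extended Euclidean algorithm, tracking rows (r, s, t) with s·360 + t·192 = r:
  row A: (360, 1, 0)   [1·360 + 0·192 = 360]
  row B: (192, 0, 1)   [0·360 + 1·192 = 192]
  360 = 1·192 + 168   → row C = row A − 1·row B = (168, 1, −1)   [check: 1·360 − 1·192 = 168]
  192 = 1·168 + 24   → row D = row B − 1·row C = (24, −1, 2)   [check: −1·360 + 2·192 = 24]
  168 = 7·24 + 0   → remainder 0, stop. gcd = 24 (last nonzero row D).
So gcd(192, 360) = 24, with Bézout identity −1·360 + 2·192 = 24. Containment (⊇): the Bézout identity exhibits 24 as an element of (192, 360), giving (24) ⊆ (192, 360). Containment (⊆): since 24 | 192 and 24 | 360 (192 = 24·8, 360 = 24·15), every Z-linear combination of 192 and 360 is divisible by 24, so (192, 360) ⊆ (24). Therefore (192, 360) = (24), d = 24.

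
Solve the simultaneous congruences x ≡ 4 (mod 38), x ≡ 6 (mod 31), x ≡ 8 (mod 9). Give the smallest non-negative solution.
The moduli 38, 31, 9 are pairwise coprime, so by the CRT there is a unique solution mod 38·31·9 = 10602.
Solve by successive substitution. Start with x ≡ 4 (mod 38).
  Combine with x ≡ 6 (mod 31): write x = 4 + 38·t and require 4 + 38·t ≡ 6 (mod 31), i.e. 38·t ≡ 6 − 4 ≡ 2 (mod 31). Since 38^(−1) ≡ 9 (mod 31) (38 ≡ 7 (mod 31)), t ≡ 9·2 ≡ 18 (mod 31). So x ≡ 4 + 38·18 = 688 (mod 1178).
  Combine with x ≡ 8 (mod 9): write x = 688 + 1178·t and require 688 + 1178·t ≡ 8 (mod 9), i.e. 1178·t ≡ 8 − 688 ≡ 4 (mod 9). Since 1178^(−1) ≡ 8 (mod 9) (1178 ≡ 8 (mod 9)), t ≡ 8·4 ≡ 5 (mod 9). So x ≡ 688 + 1178·5 = 6578 (mod 10602).
Unique solution in [0, 10602): x = 6578.

Final answer: x ≡ 6578 (mod 10602); the representative in [0, 10602) is 6578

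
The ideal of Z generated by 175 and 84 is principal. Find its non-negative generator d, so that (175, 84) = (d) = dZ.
(175, 84) = (7); d = 7

In the PID Z, (a, b) is generated by gcd(a, b). Compute gcd(175, 84) with the extended Euclidean algorithm, tracking rows (r, s, t) with s·175 + t·84 = r:
  row A: (175, 1, 0)   [1·175 + 0·84 = 175]
  row B: (84, 0, 1)   [0·175 + 1·84 = 84]
  175 = 2·84 + 7   → row C = row A − 2·row B = (7, 1, −2)   [check: 1·175 − 2·84 = 7]
  84 = 12·7 + 0   → remainder 0, stop. gcd = 7 (last nonzero row C).
So gcd(175, 84) = 7, with Bézout identity 1·175 − 2·84 = 7. Containment (⊇): the Bézout identity exhibits 7 as an element of (175, 84), giving (7) ⊆ (175, 84). Containment (⊆): since 7 | 175 and 7 | 84 (175 = 7·25, 84 = 7·12), every Z-linear combination of 175 and 84 is divisible by 7, so (175, 84) ⊆ (7). Therefore (175, 84) = (7), d = 7.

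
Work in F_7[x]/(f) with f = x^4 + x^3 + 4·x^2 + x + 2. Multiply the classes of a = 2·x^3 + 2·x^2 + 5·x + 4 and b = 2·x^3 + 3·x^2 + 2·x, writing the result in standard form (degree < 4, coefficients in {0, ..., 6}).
a · b ≡ x^3 + 2·x^2 + 5·x + 4 (mod f(x))

Multiply as integer polynomials: a · b = 4·x^6 + 10·x^5 + 20·x^4 + 27·x^3 + 22·x^2 + 8·x. Reducing coefficients mod 7: a · b ≡ 4·x^6 + 3·x^5 + 6·x^4 + 6·x^3 + x^2 + x. Now divide by f(x) = x^4 + x^3 + 4·x^2 + x + 2 in F_7[x], eliminating the leading term at each step:
  leading term 4·x^6: subtract (4·x^2)·f(x) = 4·x^6 + 4·x^5 + 2·x^4 + 4·x^3 + x^2, leaving 6·x^5 + 4·x^4 + 2·x^3 + x (coefficients mod 7)
  leading term 6·x^5: subtract (6·x)·f(x) = 6·x^5 + 6·x^4 + 3·x^3 + 6·x^2 + 5·x, leaving 5·x^4 + 6·x^3 + x^2 + 3·x (coefficients mod 7)
  leading term 5·x^4: subtract (5)·f(x) = 5·x^4 + 5·x^3 + 6·x^2 + 5·x + 3, leaving x^3 + 2·x^2 + 5·x + 4 (coefficients mod 7)
The degree is now < 4, so this is the remainder. Hence a · b ≡ x^3 + 2·x^2 + 5·x + 4 in F_7[x]/(f).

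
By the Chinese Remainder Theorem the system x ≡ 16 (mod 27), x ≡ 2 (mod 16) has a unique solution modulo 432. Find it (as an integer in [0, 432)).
The moduli 27, 16 are pairwise coprime, so by the CRT there is a unique solution mod 27·16 = 432.
Solve by successive substitution. Start with x ≡ 16 (mod 27).
  Combine with x ≡ 2 (mod 16): write x = 16 + 27·t and require 16 + 27·t ≡ 2 (mod 16), i.e. 27·t ≡ 2 − 16 ≡ 2 (mod 16). Since 27^(−1) ≡ 3 (mod 16) (27 ≡ 11 (mod 16)), t ≡ 3·2 ≡ 6 (mod 16). So x ≡ 16 + 27·6 = 178 (mod 432).
Unique solution in [0, 432): x = 178.

Final answer: x ≡ 178 (mod 432); the representative in [0, 432) is 178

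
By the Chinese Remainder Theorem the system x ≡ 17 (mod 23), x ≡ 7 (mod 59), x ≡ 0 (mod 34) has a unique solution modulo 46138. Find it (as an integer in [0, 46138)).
The moduli 23, 59, 34 are pairwise coprime, so by the CRT there is a unique solution mod 23·59·34 = 46138.
Solve by successive substitution. Start with x ≡ 17 (mod 23).
  Combine with x ≡ 7 (mod 59): write x = 17 + 23·t and require 17 + 23·t ≡ 7 (mod 59), i.e. 23·t ≡ 7 − 17 ≡ 49 (mod 59). Since 23^(−1) ≡ 18 (mod 59), t ≡ 18·49 ≡ 56 (mod 59). So x ≡ 17 + 23·56 = 1305 (mod 1357).
  Combine with x ≡ 0 (mod 34): write x = 1305 + 1357·t and require 1305 + 1357·t ≡ 0 (mod 34), i.e. 1357·t ≡ 0 − 1305 ≡ 21 (mod 34). Since 1357^(−1) ≡ 11 (mod 34) (1357 ≡ 31 (mod 34)), t ≡ 11·21 ≡ 27 (mod 34). So x ≡ 1305 + 1357·27 = 37944 (mod 46138).
Unique solution in [0, 46138): x = 37944.

Final answer: x ≡ 37944 (mod 46138); the representative in [0, 46138) is 37944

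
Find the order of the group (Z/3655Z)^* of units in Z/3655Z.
(Z/3655Z)^* consists of the classes a with gcd(a, 3655) = 1, so its order is φ(3655). φ is multiplicative, with φ(p^e) = p^e − p^(e−1). Factorise 3655 = 5 · 17 · 43. Then
  φ(3655) = (5 − 1) · (17 − 1) · (43 − 1) = 4 · 16 · 42 = 2688.
Thus |(Z/3655Z)^*| = 2688.

Final answer: |(Z/3655Z)^*| = 2688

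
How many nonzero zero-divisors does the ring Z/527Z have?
Z/527Z has 46 nonzero zero-divisors

In Z/527Z each nonzero element is either a unit (gcd with 527 is 1) or a zero-divisor (gcd > 1). The number of units is φ(527): factorise 527 = 17 · 31, so φ(527) = (17 − 1) · (31 − 1) = 16 · 30 = 480. The nonzero elements number 527 − 1 = 526. Hence the nonzero zero-divisors number 526 − 480 = 46.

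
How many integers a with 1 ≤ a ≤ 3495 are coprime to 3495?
The number of a ∈ {1, ..., 3495} with gcd(a, 3495) = 1 is by definition Euler's totient φ(3495). φ is multiplicative, with φ(p^e) = p^e − p^(e−1). Factorise 3495 = 3 · 5 · 233. Then
  φ(3495) = (3 − 1) · (5 − 1) · (233 − 1) = 2 · 4 · 232 = 1856.
So there are 1856 such integers.

Final answer: 1856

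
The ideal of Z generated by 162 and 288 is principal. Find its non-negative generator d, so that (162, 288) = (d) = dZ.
In the PID Z, (a, b) is generated by gcd(a, b). Compute gcd(288, 162) with the extended Euclidean algorithm, tracking rows (r, s, t) with s·288 + t·162 = r:
  row A: (288, 1, 0)   [1·288 + 0·162 = 288]
  row B: (162, 0, 1)   [0·288 + 1·162 = 162]
  288 = 1·162 + 126   → row C = row A − 1·row B = (126, 1, −1)   [check: 1·288 − 1·162 = 126]
  162 = 1·126 + 36   → row D = row B − 1·row C = (36, −1, 2)   [check: −1·288 + 2·162 = 36]
  126 = 3·36 + 18   → row E = row C − 3·row D = (18, 4, −7)   [check: 4·288 − 7·162 = 18]
  36 = 2·18 + 0   → remainder 0, stop. gcd = 18 (last nonzero row E).
So gcd(162, 288) = 18, with Bézout identity 4·288 − 7·162 = 18. Containment (⊇): the Bézout identity exhibits 18 as an element of (162, 288), giving (18) ⊆ (162, 288). Containment (⊆): since 18 | 162 and 18 | 288 (162 = 18·9, 288 = 18·16), every Z-linear combination of 162 and 288 is divisible by 18, so (162, 288) ⊆ (18). Therefore (162, 288) = (18), d = 18.

Final answer: (162, 288) = (18); d = 18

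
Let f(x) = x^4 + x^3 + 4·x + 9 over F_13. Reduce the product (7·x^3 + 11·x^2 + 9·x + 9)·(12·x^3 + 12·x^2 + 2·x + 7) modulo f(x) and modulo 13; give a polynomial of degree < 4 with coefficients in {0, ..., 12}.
a · b ≡ 11·x^3 + 11·x^2 + 4·x + 5 (mod f(x))

Multiply as integer polynomials: a · b = 84·x^6 + 216·x^5 + 254·x^4 + 287·x^3 + 203·x^2 + 81·x + 63. Reducing coefficients mod 13: a · b ≡ 6·x^6 + 8·x^5 + 7·x^4 + x^3 + 8·x^2 + 3·x + 11. Now divide by f(x) = x^4 + x^3 + 4·x + 9 in F_13[x], eliminating the leading term at each step:
  leading term 6·x^6: subtract (6·x^2)·f(x) = 6·x^6 + 6·x^5 + 11·x^3 + 2·x^2, leaving 2·x^5 + 7·x^4 + 3·x^3 + 6·x^2 + 3·x + 11 (coefficients mod 13)
  leading term 2·x^5: subtract (2·x)·f(x) = 2·x^5 + 2·x^4 + 8·x^2 + 5·x, leaving 5·x^4 + 3·x^3 + 11·x^2 + 11·x + 11 (coefficients mod 13)
  leading term 5·x^4: subtract (5)·f(x) = 5·x^4 + 5·x^3 + 7·x + 6, leaving 11·x^3 + 11·x^2 + 4·x + 5 (coefficients mod 13)
The degree is now < 4, so this is the remainder. Hence a · b ≡ 11·x^3 + 11·x^2 + 4·x + 5 in F_13[x]/(f).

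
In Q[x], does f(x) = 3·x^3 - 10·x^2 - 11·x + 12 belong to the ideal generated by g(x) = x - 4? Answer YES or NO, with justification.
YES

In Q[x] the ideal (g) consists of all multiples of g, so f ∈ (g) iff g | f, i.e. iff the remainder of f on division by g is 0. Divide f by g (g is monic, so eliminate the leading term of the running remainder at each step):
  leading term 3·x^3: subtract (3·x^2)·g(x) = 3·x^3 - 12·x^2, leaving 2·x^2 - 11·x + 12
  leading term 2·x^2: subtract (2·x)·g(x) = 2·x^2 - 8·x, leaving 12 - 3·x
  leading term -3·x: subtract (-3)·g(x) = 12 - 3·x, leaving 0
The remainder is 0, so f(x) = g(x) · h(x) with h(x) = 3·x^2 + 2·x - 3. Hence g | f, i.e. f ∈ (g).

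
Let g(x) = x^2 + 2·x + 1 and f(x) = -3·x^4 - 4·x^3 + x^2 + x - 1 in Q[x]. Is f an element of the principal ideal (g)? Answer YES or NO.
NO

In Q[x] the ideal (g) consists of all multiples of g, so f ∈ (g) iff g | f, i.e. iff the remainder of f on division by g is 0. Divide f by g (g is monic, so eliminate the leading term of the running remainder at each step):
  leading term -3·x^4: subtract (-3·x^2)·g(x) = -3·x^4 - 6·x^3 - 3·x^2, leaving 2·x^3 + 4·x^2 + x - 1
  leading term 2·x^3: subtract (2·x)·g(x) = 2·x^3 + 4·x^2 + 2·x, leaving -x - 1
The remainder r(x) = -x - 1 ≠ 0 (and deg r < deg g), so g ∤ f, i.e. f ∉ (g).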